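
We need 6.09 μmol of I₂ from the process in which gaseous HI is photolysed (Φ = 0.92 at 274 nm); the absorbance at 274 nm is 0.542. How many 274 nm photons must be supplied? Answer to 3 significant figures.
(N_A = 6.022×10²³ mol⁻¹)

5.59×10¹⁸ photons

Product: 6.09 μmol = 6.09×10⁻⁶ mol.
Photons that must be absorbed: 6.09×10⁻⁶ / 0.92 = 6.620×10⁻⁶ mol.
Fraction absorbed: 1 − 10^(−0.542) = 0.7129.
Incident photons needed: 6.620×10⁻⁶ / 0.7129 = 9.286×10⁻⁶ mol.
Photon count: 9.286×10⁻⁶ × 6.022×10²³ = 5.59×10¹⁸.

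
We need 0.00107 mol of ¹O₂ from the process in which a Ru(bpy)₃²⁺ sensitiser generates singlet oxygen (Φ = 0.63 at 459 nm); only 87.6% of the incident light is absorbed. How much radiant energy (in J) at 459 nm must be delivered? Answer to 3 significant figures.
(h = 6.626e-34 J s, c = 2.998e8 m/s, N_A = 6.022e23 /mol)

Photons that must be absorbed: 0.00107 / 0.63 = 0.001698 mol.
Incident photons needed: 0.001698 / 0.876 = 0.001938 mol.
Photon energy: hc/λ = 4.328e-19 J; per mole, 2.606e5 J mol⁻¹.
Energy required: 0.001938 × 2.606e5 = 505 J.

505 J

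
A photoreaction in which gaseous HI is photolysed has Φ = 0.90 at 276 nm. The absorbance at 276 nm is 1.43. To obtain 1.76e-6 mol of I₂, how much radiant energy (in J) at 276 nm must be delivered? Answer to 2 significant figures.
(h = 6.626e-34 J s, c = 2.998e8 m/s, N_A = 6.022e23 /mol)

0.88 J

Photons that must be absorbed: 1.76e-6 / 0.90 = 1.956e-6 mol.
Fraction absorbed: 1 − 10^(−1.43) = 0.9628.
Incident photons needed: 1.956e-6 / 0.9628 = 2.032e-6 mol.
Photon energy: hc/λ = 7.197e-19 J; per mole, 4.334e5 J mol⁻¹.
Energy required: 2.032e-6 × 4.334e5 = 0.88 J.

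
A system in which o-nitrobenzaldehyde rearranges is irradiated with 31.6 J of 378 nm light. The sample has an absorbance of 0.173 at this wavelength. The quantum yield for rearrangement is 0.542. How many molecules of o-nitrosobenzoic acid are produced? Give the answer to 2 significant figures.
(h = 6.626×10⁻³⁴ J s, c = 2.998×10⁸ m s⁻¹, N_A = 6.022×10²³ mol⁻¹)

Photon energy at 378 nm: hc/λ = (6.626×10⁻³⁴)(2.998×10⁸)/(378×10⁻⁹) = 5.255×10⁻¹⁹ J.
Photons incident: 31.6 / 5.255×10⁻¹⁹ = 6.013×10¹⁹, i.e. 6.013×10¹⁹/6.022×10²³ = 9.985×10⁻⁵ mol.
Fraction absorbed: 1 − 10^(−0.173) = 0.3286.
Photons absorbed: 0.3286 × 9.985×10⁻⁵ = 3.281×10⁻⁵ mol.
Product: Φ × n_abs = 0.542 × 3.281×10⁻⁵ = 1.778×10⁻⁵ mol.
As a count: 1.778×10⁻⁵ × 6.022×10²³ = 1.1×10¹⁹.

1.1×10¹⁹ molecules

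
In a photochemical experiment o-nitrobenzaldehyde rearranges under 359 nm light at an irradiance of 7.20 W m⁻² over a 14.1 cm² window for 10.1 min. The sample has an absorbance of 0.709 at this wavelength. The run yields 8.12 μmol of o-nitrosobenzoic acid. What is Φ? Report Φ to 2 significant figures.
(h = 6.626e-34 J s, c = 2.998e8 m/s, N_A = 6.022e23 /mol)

Product: 8.12 μmol = 8.12e-6 mol.
Photon energy at 359 nm: hc/λ = (6.626e-34)(2.998e8)/(359e-9) = 5.533e-19 J.
Energy delivered: (7.20 W m⁻²)(14.1e-4 m²)(606 s) = 6.152 J.
Photons incident: 6.152 / 5.533e-19 = 1.112e19, i.e. 1.112e19/6.022e23 = 1.847e-5 mol.
Fraction absorbed: 1 − 10^(−0.709) = 0.8046.
Photons absorbed: 0.8046 × 1.847e-5 = 1.486e-5 mol.
Φ = 8.12e-6 mol / 1.486e-5 mol photons = 0.55.

Φ = 0.55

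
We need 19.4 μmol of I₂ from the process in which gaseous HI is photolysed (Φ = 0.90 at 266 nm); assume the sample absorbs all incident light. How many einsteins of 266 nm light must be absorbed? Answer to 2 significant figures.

Product: 19.4 μmol = 1.94×10⁻⁵ mol.
Photons that must be absorbed: 1.94×10⁻⁵ / 0.90 = 2.156×10⁻⁵ mol.

2.2×10⁻⁵ einstein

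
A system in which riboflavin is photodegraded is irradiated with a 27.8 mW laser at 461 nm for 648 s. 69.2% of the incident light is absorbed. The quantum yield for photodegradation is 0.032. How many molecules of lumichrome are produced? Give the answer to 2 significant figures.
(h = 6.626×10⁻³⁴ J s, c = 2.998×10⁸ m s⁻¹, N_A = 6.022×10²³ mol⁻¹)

Photon energy at 461 nm: hc/λ = (6.626×10⁻³⁴)(2.998×10⁸)/(461×10⁻⁹) = 4.309×10⁻¹⁹ J.
Energy delivered: (27.8 mW)(648 s) = 18.01 J.
Photons incident: 18.01 / 4.309×10⁻¹⁹ = 4.180×10¹⁹, i.e. 4.180×10¹⁹/6.022×10²³ = 6.941×10⁻⁵ mol.
Photons absorbed: 0.692 × 6.941×10⁻⁵ = 4.803×10⁻⁵ mol.
Product: Φ × n_abs = 0.032 × 4.803×10⁻⁵ = 1.537×10⁻⁶ mol.
As a count: 1.537×10⁻⁶ × 6.022×10²³ = 9.3×10¹⁷.

9.3×10¹⁷ molecules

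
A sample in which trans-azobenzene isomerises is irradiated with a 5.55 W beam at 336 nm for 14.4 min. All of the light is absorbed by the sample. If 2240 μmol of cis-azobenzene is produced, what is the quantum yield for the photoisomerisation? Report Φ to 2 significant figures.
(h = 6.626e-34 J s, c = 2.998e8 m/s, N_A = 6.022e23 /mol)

Product: 2240 μmol = 0.00224 mol.
Photon energy at 336 nm: hc/λ = (6.626e-34)(2.998e8)/(336e-9) = 5.912e-19 J.
Energy delivered: (5.55 W)(864 s) = 4795 J.
Photons incident: 4795 / 5.912e-19 = 8.111e21, i.e. 8.111e21/6.022e23 = 0.01347 mol.
Φ = 0.00224 mol / 0.01347 mol photons = 0.17.

Φ = 0.17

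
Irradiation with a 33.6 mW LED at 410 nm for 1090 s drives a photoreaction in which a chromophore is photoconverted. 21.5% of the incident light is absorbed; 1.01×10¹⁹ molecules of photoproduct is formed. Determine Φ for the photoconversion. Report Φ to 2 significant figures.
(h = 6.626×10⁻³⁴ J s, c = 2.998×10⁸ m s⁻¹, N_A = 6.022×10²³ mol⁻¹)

Product: 1.01×10¹⁹ / 6.022×10²³ = 1.677×10⁻⁵ mol.
Photon energy at 410 nm: hc/λ = (6.626×10⁻³⁴)(2.998×10⁸)/(410×10⁻⁹) = 4.845×10⁻¹⁹ J.
Energy delivered: (33.6 mW)(1090 s) = 36.62 J.
Photons incident: 36.62 / 4.845×10⁻¹⁹ = 7.558×10¹⁹, i.e. 7.558×10¹⁹/6.022×10²³ = 1.255×10⁻⁴ mol.
Photons absorbed: 0.215 × 1.255×10⁻⁴ = 2.698×10⁻⁵ mol.
Φ = 1.677×10⁻⁵ mol / 2.698×10⁻⁵ mol photons = 0.62.

Φ = 0.62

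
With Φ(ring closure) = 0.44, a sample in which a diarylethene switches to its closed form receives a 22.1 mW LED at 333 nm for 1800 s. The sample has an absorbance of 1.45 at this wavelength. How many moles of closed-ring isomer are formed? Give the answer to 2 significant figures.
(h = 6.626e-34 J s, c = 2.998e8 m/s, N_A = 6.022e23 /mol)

4.7e-5 mol

Photon energy at 333 nm: hc/λ = (6.626e-34)(2.998e8)/(333e-9) = 5.965e-19 J.
Energy delivered: (22.1 mW)(1800 s) = 39.78 J.
Photons incident: 39.78 / 5.965e-19 = 6.669e19, i.e. 6.669e19/6.022e23 = 1.107e-4 mol.
Fraction absorbed: 1 − 10^(−1.45) = 0.9645.
Photons absorbed: 0.9645 × 1.107e-4 = 1.068e-4 mol.
Product: Φ × n_abs = 0.44 × 1.068e-4 = 4.699e-5 mol.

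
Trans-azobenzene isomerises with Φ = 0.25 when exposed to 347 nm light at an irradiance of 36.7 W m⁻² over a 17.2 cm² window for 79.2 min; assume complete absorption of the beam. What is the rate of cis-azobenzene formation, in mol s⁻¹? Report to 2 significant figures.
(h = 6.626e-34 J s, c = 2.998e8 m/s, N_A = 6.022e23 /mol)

4.6e-8 mol s⁻¹

Photon energy at 347 nm: hc/λ = (6.626e-34)(2.998e8)/(347e-9) = 5.725e-19 J.
Energy delivered: (36.7 W m⁻²)(17.2e-4 m²)(4752 s) = 300.0 J.
Photons incident: 300.0 / 5.725e-19 = 5.240e20, i.e. 5.240e20/6.022e23 = 8.701e-4 mol.
Product formed: 0.25 × 8.701e-4 = 2.175e-4 mol.
Rate: 2.175e-4 / 4752 s = 4.6e-8 mol s⁻¹.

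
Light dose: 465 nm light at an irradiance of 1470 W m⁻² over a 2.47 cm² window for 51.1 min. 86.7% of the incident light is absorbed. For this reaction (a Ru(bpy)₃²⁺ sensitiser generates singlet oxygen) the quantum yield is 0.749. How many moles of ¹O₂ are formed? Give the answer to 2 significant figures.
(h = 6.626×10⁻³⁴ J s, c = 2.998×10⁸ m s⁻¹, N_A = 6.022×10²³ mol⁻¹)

0.0028 mol

Photon energy at 465 nm: hc/λ = (6.626×10⁻³⁴)(2.998×10⁸)/(465×10⁻⁹) = 4.272×10⁻¹⁹ J.
Energy delivered: (1470 W m⁻²)(2.47×10⁻⁴ m²)(3066 s) = 1113 J.
Photons incident: 1113 / 4.272×10⁻¹⁹ = 2.605×10²¹, i.e. 2.605×10²¹/6.022×10²³ = 0.004326 mol.
Photons absorbed: 0.867 × 0.004326 = 0.003751 mol.
Product: Φ × n_abs = 0.749 × 0.003751 = 0.002809 mol.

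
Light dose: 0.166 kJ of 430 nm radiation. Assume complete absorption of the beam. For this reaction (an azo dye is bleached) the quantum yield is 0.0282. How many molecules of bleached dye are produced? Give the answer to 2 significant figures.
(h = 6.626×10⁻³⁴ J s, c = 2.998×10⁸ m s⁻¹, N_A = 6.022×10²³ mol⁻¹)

Photon energy at 430 nm: hc/λ = (6.626×10⁻³⁴)(2.998×10⁸)/(430×10⁻⁹) = 4.620×10⁻¹⁹ J.
Incident energy: 0.166 kJ = 166 J.
Photons incident: 166 / 4.620×10⁻¹⁹ = 3.593×10²⁰, i.e. 3.593×10²⁰/6.022×10²³ = 5.966×10⁻⁴ mol.
Product: Φ × n_abs = 0.0282 × 5.966×10⁻⁴ = 1.682×10⁻⁵ mol.
As a count: 1.682×10⁻⁵ × 6.022×10²³ = 1.0×10¹⁹.

1.0×10¹⁹ molecules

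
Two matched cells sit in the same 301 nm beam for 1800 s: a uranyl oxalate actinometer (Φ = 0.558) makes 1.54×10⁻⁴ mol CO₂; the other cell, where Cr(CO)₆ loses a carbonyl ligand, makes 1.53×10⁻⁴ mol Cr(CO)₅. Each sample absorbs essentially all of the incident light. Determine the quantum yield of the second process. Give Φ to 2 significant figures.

Φ = 0.55

Photons absorbed by the actinometer: 1.54×10⁻⁴ / 0.558 = 2.760×10⁻⁴ mol.
Φ(unknown) = 1.53×10⁻⁴ / 2.760×10⁻⁴ = 0.55.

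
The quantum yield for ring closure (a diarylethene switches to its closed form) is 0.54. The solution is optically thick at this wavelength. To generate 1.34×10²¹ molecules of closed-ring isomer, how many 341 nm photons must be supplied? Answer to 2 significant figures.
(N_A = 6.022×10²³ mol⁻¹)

Product: 1.34×10²¹ / 6.022×10²³ = 0.002225 mol.
Photons that must be absorbed: 0.002225 / 0.54 = 0.004120 mol.
Photon count: 0.004120 × 6.022×10²³ = 2.5×10²¹.

2.5×10²¹ photons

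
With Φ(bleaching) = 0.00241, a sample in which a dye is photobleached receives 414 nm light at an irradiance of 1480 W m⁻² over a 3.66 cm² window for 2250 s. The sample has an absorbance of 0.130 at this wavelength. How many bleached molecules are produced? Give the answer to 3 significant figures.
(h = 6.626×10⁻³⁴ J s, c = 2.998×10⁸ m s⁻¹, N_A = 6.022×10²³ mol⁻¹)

1.58×10¹⁸ bleached molecules

Photon energy at 414 nm: hc/λ = (6.626×10⁻³⁴)(2.998×10⁸)/(414×10⁻⁹) = 4.798×10⁻¹⁹ J.
Energy delivered: (1480 W m⁻²)(3.66×10⁻⁴ m²)(2250 s) = 1219 J.
Photons incident: 1219 / 4.798×10⁻¹⁹ = 2.541×10²¹, i.e. 2.541×10²¹/6.022×10²³ = 0.004220 mol.
Fraction absorbed: 1 − 10^(−0.130) = 0.2587.
Photons absorbed: 0.2587 × 0.004220 = 0.001092 mol.
Product: Φ × n_abs = 0.00241 × 0.001092 = 2.632×10⁻⁶ mol.
As a count: 2.632×10⁻⁶ × 6.022×10²³ = 1.58×10¹⁸.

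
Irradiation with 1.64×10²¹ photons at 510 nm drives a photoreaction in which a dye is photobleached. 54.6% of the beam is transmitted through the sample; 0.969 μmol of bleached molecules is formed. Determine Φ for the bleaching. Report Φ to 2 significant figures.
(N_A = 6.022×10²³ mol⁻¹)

Product: 0.969 μmol = 9.69×10⁻⁷ mol.
Moles of photons: 1.64×10²¹ / 6.022×10²³ = 0.002723 mol.
Fraction absorbed: 1 − 54.6/100 = 0.4540.
Photons absorbed: 0.4540 × 0.002723 = 0.001236 mol.
Φ = 9.69×10⁻⁷ mol / 0.001236 mol photons = 7.8×10⁻⁴.

Φ = 7.8×10⁻⁴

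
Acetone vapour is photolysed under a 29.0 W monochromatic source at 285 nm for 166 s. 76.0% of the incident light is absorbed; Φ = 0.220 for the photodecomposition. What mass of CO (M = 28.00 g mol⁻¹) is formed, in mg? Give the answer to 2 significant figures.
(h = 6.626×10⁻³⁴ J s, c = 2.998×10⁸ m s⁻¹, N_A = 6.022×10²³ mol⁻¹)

Photon energy at 285 nm: hc/λ = (6.626×10⁻³⁴)(2.998×10⁸)/(285×10⁻⁹) = 6.970×10⁻¹⁹ J.
Energy delivered: (29.0 W)(166 s) = 4814 J.
Photons incident: 4814 / 6.970×10⁻¹⁹ = 6.907×10²¹, i.e. 6.907×10²¹/6.022×10²³ = 0.01147 mol.
Photons absorbed: 0.760 × 0.01147 = 0.008717 mol.
Product: Φ × n_abs = 0.220 × 0.008717 = 0.001918 mol.
Mass: 0.001918 × 28.00 = 0.05370 g = 54 mg.

54 mg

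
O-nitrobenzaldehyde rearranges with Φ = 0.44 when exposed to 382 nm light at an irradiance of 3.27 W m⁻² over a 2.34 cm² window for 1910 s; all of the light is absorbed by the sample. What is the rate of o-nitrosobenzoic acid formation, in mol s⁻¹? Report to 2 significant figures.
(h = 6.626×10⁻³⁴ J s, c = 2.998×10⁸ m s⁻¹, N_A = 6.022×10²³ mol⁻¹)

Photon energy at 382 nm: hc/λ = (6.626×10⁻³⁴)(2.998×10⁸)/(382×10⁻⁹) = 5.200×10⁻¹⁹ J.
Energy delivered: (3.27 W m⁻²)(2.34×10⁻⁴ m²)(1910 s) = 1.461 J.
Photons incident: 1.461 / 5.200×10⁻¹⁹ = 2.810×10¹⁸, i.e. 2.810×10¹⁸/6.022×10²³ = 4.666×10⁻⁶ mol.
Product formed: 0.44 × 4.666×10⁻⁶ = 2.053×10⁻⁶ mol.
Rate: 2.053×10⁻⁶ / 1910 s = 1.1×10⁻⁹ mol s⁻¹.

1.1×10⁻⁹ mol s⁻¹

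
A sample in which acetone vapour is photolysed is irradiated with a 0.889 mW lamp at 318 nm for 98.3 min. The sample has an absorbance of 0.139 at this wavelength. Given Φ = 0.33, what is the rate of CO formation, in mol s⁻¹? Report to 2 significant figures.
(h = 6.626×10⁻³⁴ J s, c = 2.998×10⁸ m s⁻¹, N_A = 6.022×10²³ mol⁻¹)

Photon energy at 318 nm: hc/λ = (6.626×10⁻³⁴)(2.998×10⁸)/(318×10⁻⁹) = 6.247×10⁻¹⁹ J.
Energy delivered: (0.889 mW)(5898 s) = 5.243 J.
Photons incident: 5.243 / 6.247×10⁻¹⁹ = 8.393×10¹⁸, i.e. 8.393×10¹⁸/6.022×10²³ = 1.394×10⁻⁵ mol.
Fraction absorbed: 1 − 10^(−0.139) = 0.2739.
Photons absorbed: 0.2739 × 1.394×10⁻⁵ = 3.818×10⁻⁶ mol.
Product formed: 0.33 × 3.818×10⁻⁶ = 1.260×10⁻⁶ mol.
Rate: 1.260×10⁻⁶ / 5898 s = 2.1×10⁻¹⁰ mol s⁻¹.

2.1×10⁻¹⁰ mol s⁻¹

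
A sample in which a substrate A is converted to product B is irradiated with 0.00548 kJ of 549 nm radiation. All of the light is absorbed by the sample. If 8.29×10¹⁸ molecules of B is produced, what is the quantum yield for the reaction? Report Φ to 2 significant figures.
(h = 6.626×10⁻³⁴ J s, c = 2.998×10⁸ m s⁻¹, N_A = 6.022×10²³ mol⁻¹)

Product: 8.29×10¹⁸ / 6.022×10²³ = 1.377×10⁻⁵ mol.
Photon energy at 549 nm: hc/λ = (6.626×10⁻³⁴)(2.998×10⁸)/(549×10⁻⁹) = 3.618×10⁻¹⁹ J.
Incident energy: 0.00548 kJ = 5.48 J.
Photons incident: 5.48 / 3.618×10⁻¹⁹ = 1.515×10¹⁹, i.e. 1.515×10¹⁹/6.022×10²³ = 2.516×10⁻⁵ mol.
Φ = 1.377×10⁻⁵ mol / 2.516×10⁻⁵ mol photons = 0.55.

Φ = 0.55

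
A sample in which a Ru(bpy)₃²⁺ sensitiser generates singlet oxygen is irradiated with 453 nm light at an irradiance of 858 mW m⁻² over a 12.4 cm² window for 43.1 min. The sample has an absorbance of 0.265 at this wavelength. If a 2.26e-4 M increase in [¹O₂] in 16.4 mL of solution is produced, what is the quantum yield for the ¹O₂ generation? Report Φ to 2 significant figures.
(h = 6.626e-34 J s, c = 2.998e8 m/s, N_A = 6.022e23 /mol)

Product: (2.26e-4 M)(0.0164 L) = 3.706e-6 mol.
Photon energy at 453 nm: hc/λ = (6.626e-34)(2.998e8)/(453e-9) = 4.385e-19 J.
Energy delivered: (858 mW m⁻²)(12.4e-4 m²)(2586 s) = 2.751 J.
Photons incident: 2.751 / 4.385e-19 = 6.274e18, i.e. 6.274e18/6.022e23 = 1.042e-5 mol.
Fraction absorbed: 1 − 10^(−0.265) = 0.4567.
Photons absorbed: 0.4567 × 1.042e-5 = 4.759e-6 mol.
Φ = 3.706e-6 mol / 4.759e-6 mol photons = 0.78.

Φ = 0.78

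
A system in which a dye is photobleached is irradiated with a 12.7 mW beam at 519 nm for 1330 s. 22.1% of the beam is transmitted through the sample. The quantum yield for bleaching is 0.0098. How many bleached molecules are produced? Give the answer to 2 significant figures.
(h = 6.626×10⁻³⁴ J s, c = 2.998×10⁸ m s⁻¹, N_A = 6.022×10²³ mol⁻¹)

Photon energy at 519 nm: hc/λ = (6.626×10⁻³⁴)(2.998×10⁸)/(519×10⁻⁹) = 3.828×10⁻¹⁹ J.
Energy delivered: (12.7 mW)(1330 s) = 16.89 J.
Photons incident: 16.89 / 3.828×10⁻¹⁹ = 4.412×10¹⁹, i.e. 4.412×10¹⁹/6.022×10²³ = 7.326×10⁻⁵ mol.
Fraction absorbed: 1 − 22.1/100 = 0.7790.
Photons absorbed: 0.7790 × 7.326×10⁻⁵ = 5.707×10⁻⁵ mol.
Product: Φ × n_abs = 0.0098 × 5.707×10⁻⁵ = 5.593×10⁻⁷ mol.
As a count: 5.593×10⁻⁷ × 6.022×10²³ = 3.4×10¹⁷.

3.4×10¹⁷ bleached molecules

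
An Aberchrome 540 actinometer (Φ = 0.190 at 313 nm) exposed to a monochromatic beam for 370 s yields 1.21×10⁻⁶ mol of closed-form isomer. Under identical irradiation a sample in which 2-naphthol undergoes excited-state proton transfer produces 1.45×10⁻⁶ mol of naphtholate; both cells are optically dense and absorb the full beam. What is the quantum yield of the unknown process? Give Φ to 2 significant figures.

Φ = 0.23

Photons absorbed by the actinometer: 1.21×10⁻⁶ / 0.190 = 6.368×10⁻⁶ mol.
Φ(unknown) = 1.45×10⁻⁶ / 6.368×10⁻⁶ = 0.23.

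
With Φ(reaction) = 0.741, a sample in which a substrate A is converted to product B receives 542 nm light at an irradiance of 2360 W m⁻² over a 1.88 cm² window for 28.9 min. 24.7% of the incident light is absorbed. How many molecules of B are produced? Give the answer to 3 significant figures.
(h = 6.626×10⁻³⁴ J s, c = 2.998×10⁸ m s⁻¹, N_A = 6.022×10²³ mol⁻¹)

Photon energy at 542 nm: hc/λ = (6.626×10⁻³⁴)(2.998×10⁸)/(542×10⁻⁹) = 3.665×10⁻¹⁹ J.
Energy delivered: (2360 W m⁻²)(1.88×10⁻⁴ m²)(1734 s) = 769.3 J.
Photons incident: 769.3 / 3.665×10⁻¹⁹ = 2.099×10²¹, i.e. 2.099×10²¹/6.022×10²³ = 0.003486 mol.
Photons absorbed: 0.247 × 0.003486 = 8.610×10⁻⁴ mol.
Product: Φ × n_abs = 0.741 × 8.610×10⁻⁴ = 6.380×10⁻⁴ mol.
As a count: 6.380×10⁻⁴ × 6.022×10²³ = 3.84×10²⁰.

3.84×10²⁰ molecules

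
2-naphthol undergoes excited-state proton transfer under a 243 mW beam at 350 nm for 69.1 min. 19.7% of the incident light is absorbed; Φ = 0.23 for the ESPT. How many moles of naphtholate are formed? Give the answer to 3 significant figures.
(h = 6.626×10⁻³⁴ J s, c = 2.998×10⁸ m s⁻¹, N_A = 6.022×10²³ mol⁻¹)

1.34×10⁻⁴ mol

Photon energy at 350 nm: hc/λ = (6.626×10⁻³⁴)(2.998×10⁸)/(350×10⁻⁹) = 5.676×10⁻¹⁹ J.
Energy delivered: (243 mW)(4146 s) = 1007 J.
Photons incident: 1007 / 5.676×10⁻¹⁹ = 1.774×10²¹, i.e. 1.774×10²¹/6.022×10²³ = 0.002946 mol.
Photons absorbed: 0.197 × 0.002946 = 5.804×10⁻⁴ mol.
Product: Φ × n_abs = 0.23 × 5.804×10⁻⁴ = 1.335×10⁻⁴ mol.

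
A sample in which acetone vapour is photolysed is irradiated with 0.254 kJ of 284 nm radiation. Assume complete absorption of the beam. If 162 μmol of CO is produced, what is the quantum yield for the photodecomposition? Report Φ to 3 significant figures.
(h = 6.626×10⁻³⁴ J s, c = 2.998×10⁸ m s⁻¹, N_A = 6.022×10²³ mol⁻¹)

Product: 162 μmol = 1.62×10⁻⁴ mol.
Photon energy at 284 nm: hc/λ = (6.626×10⁻³⁴)(2.998×10⁸)/(284×10⁻⁹) = 6.995×10⁻¹⁹ J.
Incident energy: 0.254 kJ = 254 J.
Photons incident: 254 / 6.995×10⁻¹⁹ = 3.631×10²⁰, i.e. 3.631×10²⁰/6.022×10²³ = 6.030×10⁻⁴ mol.
Φ = 1.62×10⁻⁴ mol / 6.030×10⁻⁴ mol photons = 0.269.

Φ = 0.269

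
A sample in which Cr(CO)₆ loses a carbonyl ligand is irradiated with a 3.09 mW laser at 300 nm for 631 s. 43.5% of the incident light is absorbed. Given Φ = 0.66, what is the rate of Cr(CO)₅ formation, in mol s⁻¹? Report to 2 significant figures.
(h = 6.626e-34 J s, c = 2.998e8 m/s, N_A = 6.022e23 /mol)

2.2e-9 mol s⁻¹

Photon energy at 300 nm: hc/λ = (6.626e-34)(2.998e8)/(300e-9) = 6.622e-19 J.
Energy delivered: (3.09 mW)(631 s) = 1.950 J.
Photons incident: 1.950 / 6.622e-19 = 2.945e18, i.e. 2.945e18/6.022e23 = 4.890e-6 mol.
Photons absorbed: 0.435 × 4.890e-6 = 2.127e-6 mol.
Product formed: 0.66 × 2.127e-6 = 1.404e-6 mol.
Rate: 1.404e-6 / 631 s = 2.2e-9 mol s⁻¹.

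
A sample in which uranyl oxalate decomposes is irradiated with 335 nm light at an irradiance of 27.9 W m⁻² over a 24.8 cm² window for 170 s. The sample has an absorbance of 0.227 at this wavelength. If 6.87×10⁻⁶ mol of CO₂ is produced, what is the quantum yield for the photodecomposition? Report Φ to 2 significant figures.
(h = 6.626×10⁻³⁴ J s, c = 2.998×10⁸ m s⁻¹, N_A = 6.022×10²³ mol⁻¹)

Φ = 0.51

Photon energy at 335 nm: hc/λ = (6.626×10⁻³⁴)(2.998×10⁸)/(335×10⁻⁹) = 5.930×10⁻¹⁹ J.
Energy delivered: (27.9 W m⁻²)(24.8×10⁻⁴ m²)(170 s) = 11.76 J.
Photons incident: 11.76 / 5.930×10⁻¹⁹ = 1.983×10¹⁹, i.e. 1.983×10¹⁹/6.022×10²³ = 3.293×10⁻⁵ mol.
Fraction absorbed: 1 − 10^(−0.227) = 0.4071.
Photons absorbed: 0.4071 × 3.293×10⁻⁵ = 1.341×10⁻⁵ mol.
Φ = 6.87×10⁻⁶ mol / 1.341×10⁻⁵ mol photons = 0.51.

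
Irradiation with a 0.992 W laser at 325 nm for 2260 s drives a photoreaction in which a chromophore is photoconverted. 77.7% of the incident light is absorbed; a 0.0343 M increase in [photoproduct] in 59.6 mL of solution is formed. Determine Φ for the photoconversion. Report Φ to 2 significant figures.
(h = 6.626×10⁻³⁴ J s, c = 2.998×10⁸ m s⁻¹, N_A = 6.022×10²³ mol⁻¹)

Φ = 0.43

Product: (0.0343 M)(0.0596 L) = 0.002044 mol.
Photon energy at 325 nm: hc/λ = (6.626×10⁻³⁴)(2.998×10⁸)/(325×10⁻⁹) = 6.112×10⁻¹⁹ J.
Energy delivered: (0.992 W)(2260 s) = 2242 J.
Photons incident: 2242 / 6.112×10⁻¹⁹ = 3.668×10²¹, i.e. 3.668×10²¹/6.022×10²³ = 0.006091 mol.
Photons absorbed: 0.777 × 0.006091 = 0.004733 mol.
Φ = 0.002044 mol / 0.004733 mol photons = 0.43.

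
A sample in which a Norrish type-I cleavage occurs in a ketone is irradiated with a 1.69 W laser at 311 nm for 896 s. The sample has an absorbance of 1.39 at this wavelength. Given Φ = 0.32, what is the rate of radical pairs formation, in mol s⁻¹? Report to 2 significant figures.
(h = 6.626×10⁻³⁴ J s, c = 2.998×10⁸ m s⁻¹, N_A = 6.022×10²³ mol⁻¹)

Photon energy at 311 nm: hc/λ = (6.626×10⁻³⁴)(2.998×10⁸)/(311×10⁻⁹) = 6.387×10⁻¹⁹ J.
Energy delivered: (1.69 W)(896 s) = 1514 J.
Photons incident: 1514 / 6.387×10⁻¹⁹ = 2.370×10²¹, i.e. 2.370×10²¹/6.022×10²³ = 0.003936 mol.
Fraction absorbed: 1 − 10^(−1.39) = 0.9593.
Photons absorbed: 0.9593 × 0.003936 = 0.003776 mol.
Product formed: 0.32 × 0.003776 = 0.001208 mol.
Rate: 0.001208 / 896 s = 1.3×10⁻⁶ mol s⁻¹.

1.3×10⁻⁶ mol s⁻¹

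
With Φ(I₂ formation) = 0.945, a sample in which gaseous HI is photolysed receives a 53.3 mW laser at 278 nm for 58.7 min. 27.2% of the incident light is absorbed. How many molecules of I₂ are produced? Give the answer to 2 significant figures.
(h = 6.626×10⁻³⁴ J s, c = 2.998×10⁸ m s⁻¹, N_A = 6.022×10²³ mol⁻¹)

6.8×10¹⁹ molecules

Photon energy at 278 nm: hc/λ = (6.626×10⁻³⁴)(2.998×10⁸)/(278×10⁻⁹) = 7.146×10⁻¹⁹ J.
Energy delivered: (53.3 mW)(3522 s) = 187.7 J.
Photons incident: 187.7 / 7.146×10⁻¹⁹ = 2.627×10²⁰, i.e. 2.627×10²⁰/6.022×10²³ = 4.362×10⁻⁴ mol.
Photons absorbed: 0.272 × 4.362×10⁻⁴ = 1.186×10⁻⁴ mol.
Product: Φ × n_abs = 0.945 × 1.186×10⁻⁴ = 1.121×10⁻⁴ mol.
As a count: 1.121×10⁻⁴ × 6.022×10²³ = 6.8×10¹⁹.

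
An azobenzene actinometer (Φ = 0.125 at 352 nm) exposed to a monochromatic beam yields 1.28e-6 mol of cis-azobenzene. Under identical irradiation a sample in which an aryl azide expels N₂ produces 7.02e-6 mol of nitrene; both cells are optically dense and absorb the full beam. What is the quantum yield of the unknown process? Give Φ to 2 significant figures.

Φ = 0.69

Photons absorbed by the actinometer: 1.28e-6 / 0.125 = 1.024e-5 mol.
Φ(unknown) = 7.02e-6 / 1.024e-5 = 0.69.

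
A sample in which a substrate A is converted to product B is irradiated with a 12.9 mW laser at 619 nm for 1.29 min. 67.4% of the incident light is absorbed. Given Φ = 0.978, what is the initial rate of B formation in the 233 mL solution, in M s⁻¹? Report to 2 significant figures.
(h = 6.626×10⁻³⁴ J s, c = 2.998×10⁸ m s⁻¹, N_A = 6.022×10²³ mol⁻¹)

1.9×10⁻⁷ M s⁻¹

Photon energy at 619 nm: hc/λ = (6.626×10⁻³⁴)(2.998×10⁸)/(619×10⁻⁹) = 3.209×10⁻¹⁹ J.
Energy delivered: (12.9 mW)(77.4 s) = 0.9985 J.
Photons incident: 0.9985 / 3.209×10⁻¹⁹ = 3.112×10¹⁸, i.e. 3.112×10¹⁸/6.022×10²³ = 5.168×10⁻⁶ mol.
Photons absorbed: 0.674 × 5.168×10⁻⁶ = 3.483×10⁻⁶ mol.
Product formed: 0.978 × 3.483×10⁻⁶ = 3.406×10⁻⁶ mol.
Rate: 3.406×10⁻⁶ mol / (77.4 s × 0.233 L) = 1.9×10⁻⁷ M s⁻¹.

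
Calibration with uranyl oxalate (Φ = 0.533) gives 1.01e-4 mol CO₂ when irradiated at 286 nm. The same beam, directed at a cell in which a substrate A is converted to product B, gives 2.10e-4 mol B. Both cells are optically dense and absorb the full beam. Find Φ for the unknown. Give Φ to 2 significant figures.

Φ = 1.1

Photons absorbed by the actinometer: 1.01e-4 / 0.533 = 1.895e-4 mol.
Φ(unknown) = 2.10e-4 / 1.895e-4 = 1.1.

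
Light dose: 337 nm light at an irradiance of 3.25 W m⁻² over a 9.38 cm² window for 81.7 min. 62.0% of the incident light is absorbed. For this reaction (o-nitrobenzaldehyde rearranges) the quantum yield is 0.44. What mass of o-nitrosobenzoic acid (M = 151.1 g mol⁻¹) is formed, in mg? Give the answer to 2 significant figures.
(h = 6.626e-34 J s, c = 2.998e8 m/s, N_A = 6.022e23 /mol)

Photon energy at 337 nm: hc/λ = (6.626e-34)(2.998e8)/(337e-9) = 5.895e-19 J.
Energy delivered: (3.25 W m⁻²)(9.38e-4 m²)(4902 s) = 14.94 J.
Photons incident: 14.94 / 5.895e-19 = 2.534e19, i.e. 2.534e19/6.022e23 = 4.208e-5 mol.
Photons absorbed: 0.620 × 4.208e-5 = 2.609e-5 mol.
Product: Φ × n_abs = 0.44 × 2.609e-5 = 1.148e-5 mol.
Mass: 1.148e-5 × 151.1 = 0.001735 g = 1.7 mg.

1.7 mg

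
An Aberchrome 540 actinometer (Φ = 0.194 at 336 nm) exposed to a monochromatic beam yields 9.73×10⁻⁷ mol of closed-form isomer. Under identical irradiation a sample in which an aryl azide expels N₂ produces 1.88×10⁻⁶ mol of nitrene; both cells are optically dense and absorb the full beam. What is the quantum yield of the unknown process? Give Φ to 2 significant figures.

Φ = 0.37

Photons absorbed by the actinometer: 9.73×10⁻⁷ / 0.194 = 5.015×10⁻⁶ mol.
Φ(unknown) = 1.88×10⁻⁶ / 5.015×10⁻⁶ = 0.37.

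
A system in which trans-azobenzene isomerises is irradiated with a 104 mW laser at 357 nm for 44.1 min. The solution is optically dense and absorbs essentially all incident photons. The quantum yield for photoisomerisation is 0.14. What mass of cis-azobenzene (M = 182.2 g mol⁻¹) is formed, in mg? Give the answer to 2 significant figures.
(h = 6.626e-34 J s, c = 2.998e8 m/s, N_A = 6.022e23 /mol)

Photon energy at 357 nm: hc/λ = (6.626e-34)(2.998e8)/(357e-9) = 5.564e-19 J.
Energy delivered: (104 mW)(2646 s) = 275.2 J.
Photons incident: 275.2 / 5.564e-19 = 4.946e20, i.e. 4.946e20/6.022e23 = 8.213e-4 mol.
Product: Φ × n_abs = 0.14 × 8.213e-4 = 1.150e-4 mol.
Mass: 1.150e-4 × 182.2 = 0.02095 g = 21 mg.

21 mg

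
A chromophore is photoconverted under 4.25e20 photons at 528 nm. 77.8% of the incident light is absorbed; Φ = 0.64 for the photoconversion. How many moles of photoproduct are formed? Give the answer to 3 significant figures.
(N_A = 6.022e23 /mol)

3.51e-4 mol

Moles of photons: 4.25e20 / 6.022e23 = 7.057e-4 mol.
Photons absorbed: 0.778 × 7.057e-4 = 5.490e-4 mol.
Product: Φ × n_abs = 0.64 × 5.490e-4 = 3.514e-4 mol.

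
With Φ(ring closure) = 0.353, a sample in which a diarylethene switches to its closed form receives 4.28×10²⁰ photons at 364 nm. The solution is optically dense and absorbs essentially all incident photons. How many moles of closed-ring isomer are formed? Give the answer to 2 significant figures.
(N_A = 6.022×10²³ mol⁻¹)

Moles of photons: 4.28×10²⁰ / 6.022×10²³ = 7.107×10⁻⁴ mol.
Product: Φ × n_abs = 0.353 × 7.107×10⁻⁴ = 2.509×10⁻⁴ mol.

2.5×10⁻⁴ mol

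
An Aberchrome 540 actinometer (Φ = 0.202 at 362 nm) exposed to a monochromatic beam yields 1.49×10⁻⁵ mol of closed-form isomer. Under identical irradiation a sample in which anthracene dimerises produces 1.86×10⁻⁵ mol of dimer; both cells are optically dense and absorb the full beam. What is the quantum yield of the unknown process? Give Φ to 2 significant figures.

Photons absorbed by the actinometer: 1.49×10⁻⁵ / 0.202 = 7.376×10⁻⁵ mol.
Φ(unknown) = 1.86×10⁻⁵ / 7.376×10⁻⁵ = 0.25.

Φ = 0.25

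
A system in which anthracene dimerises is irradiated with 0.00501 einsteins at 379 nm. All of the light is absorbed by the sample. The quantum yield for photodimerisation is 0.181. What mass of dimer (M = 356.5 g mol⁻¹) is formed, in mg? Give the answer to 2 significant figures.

Product: Φ × n_abs = 0.181 × 0.00501 = 9.068×10⁻⁴ mol.
Mass: 9.068×10⁻⁴ × 356.5 = 0.3233 g = 320 mg.

320 mg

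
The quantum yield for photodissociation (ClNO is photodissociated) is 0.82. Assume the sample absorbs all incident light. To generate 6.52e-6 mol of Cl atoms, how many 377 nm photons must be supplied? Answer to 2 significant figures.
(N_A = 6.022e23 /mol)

4.8e18 photons

Photons that must be absorbed: 6.52e-6 / 0.82 = 7.951e-6 mol.
Photon count: 7.951e-6 × 6.022e23 = 4.8e18.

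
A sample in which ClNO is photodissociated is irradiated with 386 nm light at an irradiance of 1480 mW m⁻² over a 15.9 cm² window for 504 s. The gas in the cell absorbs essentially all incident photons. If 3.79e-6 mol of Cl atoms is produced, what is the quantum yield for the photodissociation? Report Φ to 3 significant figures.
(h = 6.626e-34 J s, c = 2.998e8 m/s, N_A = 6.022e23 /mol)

Φ = 0.990

Photon energy at 386 nm: hc/λ = (6.626e-34)(2.998e8)/(386e-9) = 5.146e-19 J.
Energy delivered: (1480 mW m⁻²)(15.9e-4 m²)(504 s) = 1.186 J.
Photons incident: 1.186 / 5.146e-19 = 2.305e18, i.e. 2.305e18/6.022e23 = 3.828e-6 mol.
Φ = 3.79e-6 mol / 3.828e-6 mol photons = 0.990.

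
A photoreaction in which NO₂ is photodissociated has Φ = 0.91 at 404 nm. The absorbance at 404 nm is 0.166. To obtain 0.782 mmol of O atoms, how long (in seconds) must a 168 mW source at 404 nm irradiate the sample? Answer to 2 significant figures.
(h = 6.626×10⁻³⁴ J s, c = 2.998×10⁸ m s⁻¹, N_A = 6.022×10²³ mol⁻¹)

t ≈ 4800 s

Product: 0.782 mmol = 7.82×10⁻⁴ mol.
Photons that must be absorbed: 7.82×10⁻⁴ / 0.91 = 8.593×10⁻⁴ mol.
Fraction absorbed: 1 − 10^(−0.166) = 0.3177.
Incident photons needed: 8.593×10⁻⁴ / 0.3177 = 0.002705 mol.
Photon energy: hc/λ = 4.917×10⁻¹⁹ J; per mole, 2.961×10⁵ J mol⁻¹.
Energy required: 0.002705 × 2.961×10⁵ = 801.0 J.
Time: 801.0 J / 0.168 W = 4800 s.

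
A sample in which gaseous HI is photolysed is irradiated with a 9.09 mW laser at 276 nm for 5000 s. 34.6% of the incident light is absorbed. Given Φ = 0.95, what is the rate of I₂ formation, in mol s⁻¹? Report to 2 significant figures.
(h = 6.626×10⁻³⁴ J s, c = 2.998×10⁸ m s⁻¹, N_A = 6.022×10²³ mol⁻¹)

Photon energy at 276 nm: hc/λ = (6.626×10⁻³⁴)(2.998×10⁸)/(276×10⁻⁹) = 7.197×10⁻¹⁹ J.
Energy delivered: (9.09 mW)(5000 s) = 45.45 J.
Photons incident: 45.45 / 7.197×10⁻¹⁹ = 6.315×10¹⁹, i.e. 6.315×10¹⁹/6.022×10²³ = 1.049×10⁻⁴ mol.
Photons absorbed: 0.346 × 1.049×10⁻⁴ = 3.630×10⁻⁵ mol.
Product formed: 0.95 × 3.630×10⁻⁵ = 3.449×10⁻⁵ mol.
Rate: 3.449×10⁻⁵ / 5000 s = 6.9×10⁻⁹ mol s⁻¹.

6.9×10⁻⁹ mol s⁻¹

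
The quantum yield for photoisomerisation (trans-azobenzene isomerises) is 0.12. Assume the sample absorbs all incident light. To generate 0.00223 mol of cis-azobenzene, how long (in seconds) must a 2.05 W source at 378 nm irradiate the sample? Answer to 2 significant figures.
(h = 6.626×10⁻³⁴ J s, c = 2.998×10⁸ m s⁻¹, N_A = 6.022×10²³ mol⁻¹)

Photons that must be absorbed: 0.00223 / 0.12 = 0.01858 mol.
Photon energy: hc/λ = 5.255×10⁻¹⁹ J; per mole, 3.165×10⁵ J mol⁻¹.
Energy required: 0.01858 × 3.165×10⁵ = 5881 J.
Time: 5881 J / 2.05 W = 2900 s.

t ≈ 2900 s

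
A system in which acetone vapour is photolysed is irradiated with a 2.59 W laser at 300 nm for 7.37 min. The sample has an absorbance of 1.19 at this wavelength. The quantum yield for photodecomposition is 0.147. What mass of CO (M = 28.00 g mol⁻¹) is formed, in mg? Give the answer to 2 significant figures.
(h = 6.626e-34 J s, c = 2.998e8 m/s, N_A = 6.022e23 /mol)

11 mg

Photon energy at 300 nm: hc/λ = (6.626e-34)(2.998e8)/(300e-9) = 6.622e-19 J.
Energy delivered: (2.59 W)(442.2 s) = 1145 J.
Photons incident: 1145 / 6.622e-19 = 1.729e21, i.e. 1.729e21/6.022e23 = 0.002871 mol.
Fraction absorbed: 1 − 10^(−1.19) = 0.9354.
Photons absorbed: 0.9354 × 0.002871 = 0.002686 mol.
Product: Φ × n_abs = 0.147 × 0.002686 = 3.948e-4 mol.
Mass: 3.948e-4 × 28.00 = 0.01105 g = 11 mg.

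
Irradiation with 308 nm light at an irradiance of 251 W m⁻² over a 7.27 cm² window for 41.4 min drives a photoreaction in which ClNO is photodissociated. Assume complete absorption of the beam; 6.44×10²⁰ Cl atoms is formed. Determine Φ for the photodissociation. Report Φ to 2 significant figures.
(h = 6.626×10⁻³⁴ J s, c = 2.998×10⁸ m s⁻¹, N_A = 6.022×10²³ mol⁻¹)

Φ = 0.92

Product: 6.44×10²⁰ / 6.022×10²³ = 0.001069 mol.
Photon energy at 308 nm: hc/λ = (6.626×10⁻³⁴)(2.998×10⁸)/(308×10⁻⁹) = 6.450×10⁻¹⁹ J.
Energy delivered: (251 W m⁻²)(7.27×10⁻⁴ m²)(2484 s) = 453.3 J.
Photons incident: 453.3 / 6.450×10⁻¹⁹ = 7.028×10²⁰, i.e. 7.028×10²⁰/6.022×10²³ = 0.001167 mol.
Φ = 0.001069 mol / 0.001167 mol photons = 0.92.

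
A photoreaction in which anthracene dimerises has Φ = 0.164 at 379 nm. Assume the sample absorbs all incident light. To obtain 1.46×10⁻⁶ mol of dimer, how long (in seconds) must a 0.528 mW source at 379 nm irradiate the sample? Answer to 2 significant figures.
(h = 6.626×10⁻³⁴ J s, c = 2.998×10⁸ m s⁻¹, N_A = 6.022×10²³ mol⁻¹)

Photons that must be absorbed: 1.46×10⁻⁶ / 0.164 = 8.902×10⁻⁶ mol.
Photon energy: hc/λ = 5.241×10⁻¹⁹ J; per mole, 3.156×10⁵ J mol⁻¹.
Energy required: 8.902×10⁻⁶ × 3.156×10⁵ = 2.809 J.
Time: 2.809 J / 0.000528 W = 5300 s.

t ≈ 5300 s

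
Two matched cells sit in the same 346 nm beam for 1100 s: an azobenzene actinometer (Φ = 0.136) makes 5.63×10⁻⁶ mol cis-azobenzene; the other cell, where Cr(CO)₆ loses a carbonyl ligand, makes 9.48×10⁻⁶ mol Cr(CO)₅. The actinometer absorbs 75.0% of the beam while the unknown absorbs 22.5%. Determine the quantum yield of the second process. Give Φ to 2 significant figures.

Φ = 0.76

Photons absorbed by the actinometer: 5.63×10⁻⁶ / 0.136 = 4.140×10⁻⁵ mol.
Incident flux: 4.140×10⁻⁵ / 0.750 = 5.520×10⁻⁵ einstein.
Absorbed by unknown: 0.225 × 5.520×10⁻⁵ = 1.242×10⁻⁵ mol.
Φ(unknown) = 9.48×10⁻⁶ / 1.242×10⁻⁵ = 0.76.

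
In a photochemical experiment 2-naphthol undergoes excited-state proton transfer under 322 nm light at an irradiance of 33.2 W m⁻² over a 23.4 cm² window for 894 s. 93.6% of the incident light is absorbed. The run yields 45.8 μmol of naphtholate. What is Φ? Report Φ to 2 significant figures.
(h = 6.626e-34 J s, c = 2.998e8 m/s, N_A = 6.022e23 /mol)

Product: 45.8 μmol = 4.58e-5 mol.
Photon energy at 322 nm: hc/λ = (6.626e-34)(2.998e8)/(322e-9) = 6.169e-19 J.
Energy delivered: (33.2 W m⁻²)(23.4e-4 m²)(894 s) = 69.45 J.
Photons incident: 69.45 / 6.169e-19 = 1.126e20, i.e. 1.126e20/6.022e23 = 1.870e-4 mol.
Photons absorbed: 0.936 × 1.870e-4 = 1.750e-4 mol.
Φ = 4.58e-5 mol / 1.750e-4 mol photons = 0.26.

Φ = 0.26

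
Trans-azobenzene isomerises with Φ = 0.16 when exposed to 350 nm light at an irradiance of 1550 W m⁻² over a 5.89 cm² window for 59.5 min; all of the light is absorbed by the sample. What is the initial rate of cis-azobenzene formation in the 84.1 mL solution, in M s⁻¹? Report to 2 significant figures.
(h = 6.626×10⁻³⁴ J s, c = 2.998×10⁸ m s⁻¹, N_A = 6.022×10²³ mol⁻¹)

5.1×10⁻⁶ M s⁻¹

Photon energy at 350 nm: hc/λ = (6.626×10⁻³⁴)(2.998×10⁸)/(350×10⁻⁹) = 5.676×10⁻¹⁹ J.
Energy delivered: (1550 W m⁻²)(5.89×10⁻⁴ m²)(3570 s) = 3259 J.
Photons incident: 3259 / 5.676×10⁻¹⁹ = 5.742×10²¹, i.e. 5.742×10²¹/6.022×10²³ = 0.009535 mol.
Product formed: 0.16 × 0.009535 = 0.001526 mol.
Rate: 0.001526 mol / (3570 s × 0.0841 L) = 5.1×10⁻⁶ M s⁻¹.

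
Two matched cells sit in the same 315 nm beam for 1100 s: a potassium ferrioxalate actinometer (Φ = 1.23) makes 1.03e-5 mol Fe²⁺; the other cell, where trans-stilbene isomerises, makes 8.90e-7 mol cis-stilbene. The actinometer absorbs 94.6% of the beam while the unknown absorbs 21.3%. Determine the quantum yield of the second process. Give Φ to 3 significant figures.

Φ = 0.472

Photons absorbed by the actinometer: 1.03e-5 / 1.23 = 8.374e-6 mol.
Incident flux: 8.374e-6 / 0.946 = 8.852e-6 einstein.
Absorbed by unknown: 0.213 × 8.852e-6 = 1.885e-6 mol.
Φ(unknown) = 8.90e-7 / 1.885e-6 = 0.472.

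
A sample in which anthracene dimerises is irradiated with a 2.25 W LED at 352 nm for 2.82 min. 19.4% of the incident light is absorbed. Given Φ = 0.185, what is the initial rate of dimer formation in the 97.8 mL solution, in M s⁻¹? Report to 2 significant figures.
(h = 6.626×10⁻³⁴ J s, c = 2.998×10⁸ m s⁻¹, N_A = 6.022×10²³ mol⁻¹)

Photon energy at 352 nm: hc/λ = (6.626×10⁻³⁴)(2.998×10⁸)/(352×10⁻⁹) = 5.643×10⁻¹⁹ J.
Energy delivered: (2.25 W)(169.2 s) = 380.7 J.
Photons incident: 380.7 / 5.643×10⁻¹⁹ = 6.746×10²⁰, i.e. 6.746×10²⁰/6.022×10²³ = 0.001120 mol.
Photons absorbed: 0.194 × 0.001120 = 2.173×10⁻⁴ mol.
Product formed: 0.185 × 2.173×10⁻⁴ = 4.020×10⁻⁵ mol.
Rate: 4.020×10⁻⁵ mol / (169.2 s × 0.0978 L) = 2.4×10⁻⁶ M s⁻¹.

2.4×10⁻⁶ M s⁻¹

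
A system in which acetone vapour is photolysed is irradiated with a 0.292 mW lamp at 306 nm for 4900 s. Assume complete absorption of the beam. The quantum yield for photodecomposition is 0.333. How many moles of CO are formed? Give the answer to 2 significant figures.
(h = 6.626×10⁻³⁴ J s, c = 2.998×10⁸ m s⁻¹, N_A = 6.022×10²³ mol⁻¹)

Photon energy at 306 nm: hc/λ = (6.626×10⁻³⁴)(2.998×10⁸)/(306×10⁻⁹) = 6.492×10⁻¹⁹ J.
Energy delivered: (0.292 mW)(4900 s) = 1.431 J.
Photons incident: 1.431 / 6.492×10⁻¹⁹ = 2.204×10¹⁸, i.e. 2.204×10¹⁸/6.022×10²³ = 3.660×10⁻⁶ mol.
Product: Φ × n_abs = 0.333 × 3.660×10⁻⁶ = 1.219×10⁻⁶ mol.

1.2×10⁻⁶ mol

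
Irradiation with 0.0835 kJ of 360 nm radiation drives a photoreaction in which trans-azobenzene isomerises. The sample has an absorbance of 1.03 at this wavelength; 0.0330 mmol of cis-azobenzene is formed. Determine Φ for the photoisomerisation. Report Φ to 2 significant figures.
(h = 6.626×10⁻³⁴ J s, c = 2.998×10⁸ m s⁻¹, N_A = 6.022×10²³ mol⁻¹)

Product: 0.0330 mmol = 3.30×10⁻⁵ mol.
Photon energy at 360 nm: hc/λ = (6.626×10⁻³⁴)(2.998×10⁸)/(360×10⁻⁹) = 5.518×10⁻¹⁹ J.
Incident energy: 0.0835 kJ = 83.5 J.
Photons incident: 83.5 / 5.518×10⁻¹⁹ = 1.513×10²⁰, i.e. 1.513×10²⁰/6.022×10²³ = 2.512×10⁻⁴ mol.
Fraction absorbed: 1 − 10^(−1.03) = 0.9067.
Photons absorbed: 0.9067 × 2.512×10⁻⁴ = 2.278×10⁻⁴ mol.
Φ = 3.30×10⁻⁵ mol / 2.278×10⁻⁴ mol photons = 0.14.

Φ = 0.14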